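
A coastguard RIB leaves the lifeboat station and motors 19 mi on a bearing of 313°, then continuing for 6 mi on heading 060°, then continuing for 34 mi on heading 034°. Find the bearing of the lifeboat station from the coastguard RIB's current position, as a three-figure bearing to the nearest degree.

193°

Leg 1 (313°, 19 mi): east 19 sin 313° = -13.90, north 19 cos 313° = 12.96
Leg 2 (060°, 6 mi): east 6 sin 60° = 5.20, north 6 cos 60° = 3.00
Leg 3 (034°, 34 mi): east 34 sin 34° = 19.01, north 34 cos 34° = 28.19
Net displacement: 10.31 east, 44.15 north. Direction back to start is (-10.31, -44.15): bearing = atan2(-10.31, -44.15) mod 360° = 193.15° ≈ 193°.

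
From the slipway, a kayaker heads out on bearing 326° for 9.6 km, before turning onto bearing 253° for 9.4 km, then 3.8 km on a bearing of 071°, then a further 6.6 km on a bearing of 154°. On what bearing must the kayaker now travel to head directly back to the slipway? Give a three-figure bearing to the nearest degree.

Leg 1 (326°, 9.6 km): east 9.6 sin 326° = -5.37, north 9.6 cos 326° = 7.96
Leg 2 (253°, 9.4 km): east 9.4 sin 253° = -8.99, north 9.4 cos 253° = -2.75
Leg 3 (071°, 3.8 km): east 3.8 sin 71° = 3.59, north 3.8 cos 71° = 1.24
Leg 4 (154°, 6.6 km): east 6.6 sin 154° = 2.89, north 6.6 cos 154° = -5.93
Net displacement: -7.87 east, 0.52 north. Direction back to start is (7.87, -0.52): bearing = atan2(7.87, -0.52) mod 360° = 93.75° ≈ 094°.

094°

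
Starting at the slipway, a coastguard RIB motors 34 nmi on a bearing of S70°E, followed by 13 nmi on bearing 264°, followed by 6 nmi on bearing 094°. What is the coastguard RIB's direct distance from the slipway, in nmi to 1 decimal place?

28.4 nmi

Leg 1 (S70°E, 34 nmi): east 34 sin 110° = 31.95, north 34 cos 110° = -11.63
Leg 2 (264°, 13 nmi): east 13 sin 264° = -12.93, north 13 cos 264° = -1.36
Leg 3 (094°, 6 nmi): east 6 sin 94° = 5.99, north 6 cos 94° = -0.42
Net: 25.01 east, -13.41 north. Distance = √((25.01)² + (-13.41)²) = 28.373 nmi.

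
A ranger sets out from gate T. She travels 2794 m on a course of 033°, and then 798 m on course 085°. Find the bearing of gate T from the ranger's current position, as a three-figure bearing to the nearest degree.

Leg 1 (033°, 2794 m): east 2794 sin 33° = 1521.72, north 2794 cos 33° = 2343.25
Leg 2 (085°, 798 m): east 798 sin 85° = 794.96, north 798 cos 85° = 69.55
Net displacement: 2316.68 east, 2412.80 north. Direction back to start is (-2316.68, -2412.80): bearing = atan2(-2316.68, -2412.80) mod 360° = 223.84° ≈ 224°.

224°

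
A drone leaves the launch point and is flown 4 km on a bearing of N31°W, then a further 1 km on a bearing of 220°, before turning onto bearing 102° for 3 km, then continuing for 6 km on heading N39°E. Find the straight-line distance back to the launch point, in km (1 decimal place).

Leg 1 (N31°W, 4 km): east 4 sin 329° = -2.06, north 4 cos 329° = 3.43
Leg 2 (220°, 1 km): east 1 sin 220° = -0.64, north 1 cos 220° = -0.77
Leg 3 (102°, 3 km): east 3 sin 102° = 2.93, north 3 cos 102° = -0.62
Leg 4 (N39°E, 6 km): east 6 sin 39° = 3.78, north 6 cos 39° = 4.66
Net: 4.01 east, 6.70 north. Distance = √((4.01)² + (6.70)²) = 7.809 km.

7.8 km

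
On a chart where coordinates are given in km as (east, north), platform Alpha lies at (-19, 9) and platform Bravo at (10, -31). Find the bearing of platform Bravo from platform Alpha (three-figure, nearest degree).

Δeast = 10 − -19 = 29.00; Δnorth = -31 − 9 = -40.00.
Bearing = atan2(Δeast, Δnorth) mod 360° = 144.06° ≈ 144°.

144°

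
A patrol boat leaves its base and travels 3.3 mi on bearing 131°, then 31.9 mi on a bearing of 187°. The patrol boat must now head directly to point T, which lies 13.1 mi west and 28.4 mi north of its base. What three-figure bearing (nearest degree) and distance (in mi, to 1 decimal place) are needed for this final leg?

349°, 63.3 mi

Leg 1 (131°, 3.3 mi): east 3.3 sin 131° = 2.49, north 3.3 cos 131° = -2.16
Leg 2 (187°, 31.9 mi): east 31.9 sin 187° = -3.89, north 31.9 cos 187° = -31.66
Current position: (-1.40, -33.83). Target: (-13.1, 28.4). Remaining: Δeast = -11.70, Δnorth = 62.23.
Bearing = atan2(-11.70, 62.23) mod 360° = 349.35°; distance = √((-11.70)² + (62.23)²) = 63.318 mi.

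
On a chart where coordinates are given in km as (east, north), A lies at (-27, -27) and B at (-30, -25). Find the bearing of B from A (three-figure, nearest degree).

304°

Δeast = -30 − -27 = -3.00; Δnorth = -25 − -27 = 2.00.
Bearing = atan2(Δeast, Δnorth) mod 360° = 303.69° ≈ 304°.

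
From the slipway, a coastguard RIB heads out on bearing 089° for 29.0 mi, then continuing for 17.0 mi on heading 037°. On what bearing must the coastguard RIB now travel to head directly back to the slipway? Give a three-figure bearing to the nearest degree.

250°

Leg 1 (089°, 29.0 mi): east 29.0 sin 89° = 29.00, north 29.0 cos 89° = 0.51
Leg 2 (037°, 17.0 mi): east 17.0 sin 37° = 10.23, north 17.0 cos 37° = 13.58
Net displacement: 39.23 east, 14.08 north. Direction back to start is (-39.23, -14.08): bearing = atan2(-39.23, -14.08) mod 360° = 250.25° ≈ 250°.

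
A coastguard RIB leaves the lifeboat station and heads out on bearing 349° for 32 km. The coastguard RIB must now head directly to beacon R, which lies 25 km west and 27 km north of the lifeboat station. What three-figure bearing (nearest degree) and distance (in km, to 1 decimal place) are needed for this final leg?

257°, 19.4 km

Leg 1 (349°, 32 km): east 32 sin 349° = -6.11, north 32 cos 349° = 31.41
Current position: (-6.11, 31.41). Target: (-25, 27). Remaining: Δeast = -18.89, Δnorth = -4.41.
Bearing = atan2(-18.89, -4.41) mod 360° = 256.86°; distance = √((-18.89)² + (-4.41)²) = 19.402 km.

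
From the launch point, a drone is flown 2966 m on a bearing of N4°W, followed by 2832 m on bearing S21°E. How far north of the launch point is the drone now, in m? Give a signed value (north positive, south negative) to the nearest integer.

315 m

Leg 1 (N4°W, 2966 m): east 2966 sin 356° = -206.90, north 2966 cos 356° = 2958.77
Leg 2 (S21°E, 2832 m): east 2832 sin 159° = 1014.90, north 2832 cos 159° = -2643.90
Net north component: 314.88 m.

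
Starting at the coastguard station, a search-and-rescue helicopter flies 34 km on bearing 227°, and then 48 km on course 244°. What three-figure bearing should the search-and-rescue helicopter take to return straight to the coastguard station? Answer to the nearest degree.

Leg 1 (227°, 34 km): east 34 sin 227° = -24.87, north 34 cos 227° = -23.19
Leg 2 (244°, 48 km): east 48 sin 244° = -43.14, north 48 cos 244° = -21.04
Net displacement: -68.01 east, -44.23 north. Direction back to start is (68.01, 44.23): bearing = atan2(68.01, 44.23) mod 360° = 56.96° ≈ 057°.

057°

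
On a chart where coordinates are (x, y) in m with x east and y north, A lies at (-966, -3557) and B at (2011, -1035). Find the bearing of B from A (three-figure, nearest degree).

Δeast = 2011 − -966 = 2977.00; Δnorth = -1035 − -3557 = 2522.00.
Bearing = atan2(Δeast, Δnorth) mod 360° = 49.73° ≈ 050°.

050°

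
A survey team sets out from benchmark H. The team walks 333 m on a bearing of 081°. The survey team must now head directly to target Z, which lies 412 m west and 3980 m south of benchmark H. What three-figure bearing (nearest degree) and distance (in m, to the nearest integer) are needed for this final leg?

190°, 4100 m

Leg 1 (081°, 333 m): east 333 sin 81° = 328.90, north 333 cos 81° = 52.09
Current position: (328.90, 52.09). Target: (-412, -3980). Remaining: Δeast = -740.90, Δnorth = -4032.09.
Bearing = atan2(-740.90, -4032.09) mod 360° = 190.41°; distance = √((-740.90)² + (-4032.09)²) = 4099.598 m.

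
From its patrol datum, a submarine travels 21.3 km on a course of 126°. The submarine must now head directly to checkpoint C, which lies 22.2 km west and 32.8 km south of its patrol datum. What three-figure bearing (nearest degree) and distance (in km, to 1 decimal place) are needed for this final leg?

Leg 1 (126°, 21.3 km): east 21.3 sin 126° = 17.23, north 21.3 cos 126° = -12.52
Current position: (17.23, -12.52). Target: (-22.2, -32.8). Remaining: Δeast = -39.43, Δnorth = -20.28.
Bearing = atan2(-39.43, -20.28) mod 360° = 242.78°; distance = √((-39.43)² + (-20.28)²) = 44.342 km.

243°, 44.3 km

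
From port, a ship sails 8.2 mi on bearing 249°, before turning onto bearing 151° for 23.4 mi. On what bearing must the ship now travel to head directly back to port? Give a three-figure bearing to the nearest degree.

Leg 1 (249°, 8.2 mi): east 8.2 sin 249° = -7.66, north 8.2 cos 249° = -2.94
Leg 2 (151°, 23.4 mi): east 23.4 sin 151° = 11.34, north 23.4 cos 151° = -20.47
Net displacement: 3.69 east, -23.40 north. Direction back to start is (-3.69, 23.40): bearing = atan2(-3.69, 23.40) mod 360° = 351.04° ≈ 351°.

351°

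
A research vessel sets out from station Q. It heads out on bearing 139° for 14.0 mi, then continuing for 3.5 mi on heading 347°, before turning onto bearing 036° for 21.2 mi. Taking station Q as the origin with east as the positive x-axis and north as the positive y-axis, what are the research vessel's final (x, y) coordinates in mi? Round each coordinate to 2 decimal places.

(20.86, 10.00)

Leg 1 (139°, 14.0 mi): east 14.0 sin 139° = 9.18, north 14.0 cos 139° = -10.57
Leg 2 (347°, 3.5 mi): east 3.5 sin 347° = -0.79, north 3.5 cos 347° = 3.41
Leg 3 (036°, 21.2 mi): east 21.2 sin 36° = 12.46, north 21.2 cos 36° = 17.15
Summing: 20.86 mi east, 10.00 mi north → (20.86, 10.00).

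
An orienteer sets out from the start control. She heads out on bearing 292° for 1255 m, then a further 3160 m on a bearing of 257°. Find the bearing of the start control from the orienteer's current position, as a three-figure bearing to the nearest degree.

087°

Leg 1 (292°, 1255 m): east 1255 sin 292° = -1163.62, north 1255 cos 292° = 470.13
Leg 2 (257°, 3160 m): east 3160 sin 257° = -3079.01, north 3160 cos 257° = -710.85
Net displacement: -4242.63 east, -240.71 north. Direction back to start is (4242.63, 240.71): bearing = atan2(4242.63, 240.71) mod 360° = 86.75° ≈ 087°.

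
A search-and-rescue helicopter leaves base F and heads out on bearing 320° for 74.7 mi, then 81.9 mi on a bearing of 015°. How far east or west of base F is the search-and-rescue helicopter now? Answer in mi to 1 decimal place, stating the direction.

Leg 1 (320°, 74.7 mi): east 74.7 sin 320° = -48.02, north 74.7 cos 320° = 57.22
Leg 2 (015°, 81.9 mi): east 81.9 sin 15° = 21.20, north 81.9 cos 15° = 79.11
Net east component: -26.82 mi.

26.8 mi west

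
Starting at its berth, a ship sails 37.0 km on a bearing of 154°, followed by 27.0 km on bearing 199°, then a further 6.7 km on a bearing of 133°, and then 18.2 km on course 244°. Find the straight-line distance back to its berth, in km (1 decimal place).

71.4 km

Leg 1 (154°, 37.0 km): east 37.0 sin 154° = 16.22, north 37.0 cos 154° = -33.26
Leg 2 (199°, 27.0 km): east 27.0 sin 199° = -8.79, north 27.0 cos 199° = -25.53
Leg 3 (133°, 6.7 km): east 6.7 sin 133° = 4.90, north 6.7 cos 133° = -4.57
Leg 4 (244°, 18.2 km): east 18.2 sin 244° = -16.36, north 18.2 cos 244° = -7.98
Net: -4.03 east, -71.33 north. Distance = √((-4.03)² + (-71.33)²) = 71.446 km.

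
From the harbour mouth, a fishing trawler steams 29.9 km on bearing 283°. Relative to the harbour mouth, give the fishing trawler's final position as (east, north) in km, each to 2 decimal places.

(-29.13, 6.73)

Leg 1 (283°, 29.9 km): east 29.9 sin 283° = -29.13, north 29.9 cos 283° = 6.73
Summing: -29.13 km east, 6.73 km north → (-29.13, 6.73).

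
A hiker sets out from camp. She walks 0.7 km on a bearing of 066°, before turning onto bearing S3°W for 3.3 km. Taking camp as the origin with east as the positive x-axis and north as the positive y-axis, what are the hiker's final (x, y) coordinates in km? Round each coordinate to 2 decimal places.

Leg 1 (066°, 0.7 km): east 0.7 sin 66° = 0.64, north 0.7 cos 66° = 0.28
Leg 2 (S3°W, 3.3 km): east 3.3 sin 183° = -0.17, north 3.3 cos 183° = -3.30
Summing: 0.47 km east, -3.01 km north → (0.47, -3.01).

(0.47, -3.01)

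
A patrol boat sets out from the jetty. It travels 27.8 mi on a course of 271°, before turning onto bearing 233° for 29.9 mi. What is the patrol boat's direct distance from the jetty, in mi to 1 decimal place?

Leg 1 (271°, 27.8 mi): east 27.8 sin 271° = -27.80, north 27.8 cos 271° = 0.49
Leg 2 (233°, 29.9 mi): east 29.9 sin 233° = -23.88, north 29.9 cos 233° = -17.99
Net: -51.67 east, -17.51 north. Distance = √((-51.67)² + (-17.51)²) = 54.561 mi.

54.6 mi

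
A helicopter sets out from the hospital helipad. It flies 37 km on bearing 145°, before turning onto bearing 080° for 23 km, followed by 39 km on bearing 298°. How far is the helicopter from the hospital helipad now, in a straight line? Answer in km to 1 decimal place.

12.4 km

Leg 1 (145°, 37 km): east 37 sin 145° = 21.22, north 37 cos 145° = -30.31
Leg 2 (080°, 23 km): east 23 sin 80° = 22.65, north 23 cos 80° = 3.99
Leg 3 (298°, 39 km): east 39 sin 298° = -34.43, north 39 cos 298° = 18.31
Net: 9.44 east, -8.01 north. Distance = √((9.44)² + (-8.01)²) = 12.376 km.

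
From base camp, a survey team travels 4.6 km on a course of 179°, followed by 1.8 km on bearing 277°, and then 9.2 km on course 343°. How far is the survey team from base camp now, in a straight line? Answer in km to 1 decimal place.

Leg 1 (179°, 4.6 km): east 4.6 sin 179° = 0.08, north 4.6 cos 179° = -4.60
Leg 2 (277°, 1.8 km): east 1.8 sin 277° = -1.79, north 1.8 cos 277° = 0.22
Leg 3 (343°, 9.2 km): east 9.2 sin 343° = -2.69, north 9.2 cos 343° = 8.80
Net: -4.40 east, 4.42 north. Distance = √((-4.40)² + (4.42)²) = 6.233 km.

6.2 km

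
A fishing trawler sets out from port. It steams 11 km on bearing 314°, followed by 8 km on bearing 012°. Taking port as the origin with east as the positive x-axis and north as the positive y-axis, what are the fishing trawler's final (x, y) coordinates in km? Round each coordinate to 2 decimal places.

(-6.25, 15.47)

Leg 1 (314°, 11 km): east 11 sin 314° = -7.91, north 11 cos 314° = 7.64
Leg 2 (012°, 8 km): east 8 sin 12° = 1.66, north 8 cos 12° = 7.83
Summing: -6.25 km east, 15.47 km north → (-6.25, 15.47).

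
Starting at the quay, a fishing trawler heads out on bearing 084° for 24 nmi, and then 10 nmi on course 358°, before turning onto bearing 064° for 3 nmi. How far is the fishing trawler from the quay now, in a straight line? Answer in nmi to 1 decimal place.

Leg 1 (084°, 24 nmi): east 24 sin 84° = 23.87, north 24 cos 84° = 2.51
Leg 2 (358°, 10 nmi): east 10 sin 358° = -0.35, north 10 cos 358° = 9.99
Leg 3 (064°, 3 nmi): east 3 sin 64° = 2.70, north 3 cos 64° = 1.32
Net: 26.22 east, 13.82 north. Distance = √((26.22)² + (13.82)²) = 29.634 nmi.

29.6 nmi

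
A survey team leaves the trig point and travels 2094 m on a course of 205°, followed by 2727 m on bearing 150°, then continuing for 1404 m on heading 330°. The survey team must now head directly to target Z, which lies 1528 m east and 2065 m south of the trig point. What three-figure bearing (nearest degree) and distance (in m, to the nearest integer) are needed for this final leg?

061°, 2006 m

Leg 1 (205°, 2094 m): east 2094 sin 205° = -884.96, north 2094 cos 205° = -1897.81
Leg 2 (150°, 2727 m): east 2727 sin 150° = 1363.50, north 2727 cos 150° = -2361.65
Leg 3 (330°, 1404 m): east 1404 sin 330° = -702.00, north 1404 cos 330° = 1215.90
Current position: (-223.46, -3043.56). Target: (1528, -2065). Remaining: Δeast = 1751.46, Δnorth = 978.56.
Bearing = atan2(1751.46, 978.56) mod 360° = 60.81°; distance = √((1751.46)² + (978.56)²) = 2006.290 m.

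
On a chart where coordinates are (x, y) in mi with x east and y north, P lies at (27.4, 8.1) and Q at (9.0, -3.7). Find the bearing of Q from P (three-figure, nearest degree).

Δeast = 9.0 − 27.4 = -18.40; Δnorth = -3.7 − 8.1 = -11.80.
Bearing = atan2(Δeast, Δnorth) mod 360° = 237.33° ≈ 237°.

237°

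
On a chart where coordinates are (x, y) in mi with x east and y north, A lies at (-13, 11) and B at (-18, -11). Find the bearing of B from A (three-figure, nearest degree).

193°

Δeast = -18 − -13 = -5.00; Δnorth = -11 − 11 = -22.00.
Bearing = atan2(Δeast, Δnorth) mod 360° = 192.80° ≈ 193°.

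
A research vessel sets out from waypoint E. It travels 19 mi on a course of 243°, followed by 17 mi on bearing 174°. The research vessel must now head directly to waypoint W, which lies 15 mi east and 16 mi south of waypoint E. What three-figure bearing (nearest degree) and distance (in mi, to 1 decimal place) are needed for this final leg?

072°, 31.6 mi

Leg 1 (243°, 19 mi): east 19 sin 243° = -16.93, north 19 cos 243° = -8.63
Leg 2 (174°, 17 mi): east 17 sin 174° = 1.78, north 17 cos 174° = -16.91
Current position: (-15.15, -25.53). Target: (15, -16). Remaining: Δeast = 30.15, Δnorth = 9.53.
Bearing = atan2(30.15, 9.53) mod 360° = 72.46°; distance = √((30.15)² + (9.53)²) = 31.623 mi.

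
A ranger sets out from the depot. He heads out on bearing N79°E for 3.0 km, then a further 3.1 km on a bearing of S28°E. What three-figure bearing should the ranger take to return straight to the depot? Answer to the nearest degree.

296°

Leg 1 (N79°E, 3.0 km): east 3.0 sin 79° = 2.94, north 3.0 cos 79° = 0.57
Leg 2 (S28°E, 3.1 km): east 3.1 sin 152° = 1.46, north 3.1 cos 152° = -2.74
Net displacement: 4.40 east, -2.16 north. Direction back to start is (-4.40, 2.16): bearing = atan2(-4.40, 2.16) mod 360° = 296.19° ≈ 296°.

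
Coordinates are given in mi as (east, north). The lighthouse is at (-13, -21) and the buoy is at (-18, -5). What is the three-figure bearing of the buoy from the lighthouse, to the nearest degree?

Δeast = -18 − -13 = -5.00; Δnorth = -5 − -21 = 16.00.
Bearing = atan2(Δeast, Δnorth) mod 360° = 342.65° ≈ 343°.

343°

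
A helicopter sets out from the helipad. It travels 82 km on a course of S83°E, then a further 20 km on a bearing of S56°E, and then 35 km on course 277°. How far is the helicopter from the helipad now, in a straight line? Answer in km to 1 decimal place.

Leg 1 (S83°E, 82 km): east 82 sin 97° = 81.39, north 82 cos 97° = -9.99
Leg 2 (S56°E, 20 km): east 20 sin 124° = 16.58, north 20 cos 124° = -11.18
Leg 3 (277°, 35 km): east 35 sin 277° = -34.74, north 35 cos 277° = 4.27
Net: 63.23 east, -16.91 north. Distance = √((63.23)² + (-16.91)²) = 65.453 km.

65.5 km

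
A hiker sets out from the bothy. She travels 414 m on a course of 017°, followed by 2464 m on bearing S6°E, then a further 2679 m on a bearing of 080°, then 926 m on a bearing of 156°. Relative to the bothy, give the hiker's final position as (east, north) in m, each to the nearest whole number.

Leg 1 (017°, 414 m): east 414 sin 17° = 121.04, north 414 cos 17° = 395.91
Leg 2 (S6°E, 2464 m): east 2464 sin 174° = 257.56, north 2464 cos 174° = -2450.50
Leg 3 (080°, 2679 m): east 2679 sin 80° = 2638.30, north 2679 cos 80° = 465.20
Leg 4 (156°, 926 m): east 926 sin 156° = 376.64, north 926 cos 156° = -845.94
Summing: 3393.54 m east, -2435.33 m north → (3394, -2435).

(3394, -2435)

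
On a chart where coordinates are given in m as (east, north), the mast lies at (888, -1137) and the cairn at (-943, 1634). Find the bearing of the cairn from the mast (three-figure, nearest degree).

Δeast = -943 − 888 = -1831.00; Δnorth = 1634 − -1137 = 2771.00.
Bearing = atan2(Δeast, Δnorth) mod 360° = 326.54° ≈ 327°.

327°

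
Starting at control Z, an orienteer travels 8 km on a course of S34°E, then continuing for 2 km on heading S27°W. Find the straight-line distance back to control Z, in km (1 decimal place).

Leg 1 (S34°E, 8 km): east 8 sin 146° = 4.47, north 8 cos 146° = -6.63
Leg 2 (S27°W, 2 km): east 2 sin 207° = -0.91, north 2 cos 207° = -1.78
Net: 3.57 east, -8.41 north. Distance = √((3.57)² + (-8.41)²) = 9.139 km.

9.1 km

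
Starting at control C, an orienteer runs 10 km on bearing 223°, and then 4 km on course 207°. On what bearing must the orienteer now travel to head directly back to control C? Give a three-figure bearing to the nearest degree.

Leg 1 (223°, 10 km): east 10 sin 223° = -6.82, north 10 cos 223° = -7.31
Leg 2 (207°, 4 km): east 4 sin 207° = -1.82, north 4 cos 207° = -3.56
Net displacement: -8.64 east, -10.88 north. Direction back to start is (8.64, 10.88): bearing = atan2(8.64, 10.88) mod 360° = 38.45° ≈ 038°.

038°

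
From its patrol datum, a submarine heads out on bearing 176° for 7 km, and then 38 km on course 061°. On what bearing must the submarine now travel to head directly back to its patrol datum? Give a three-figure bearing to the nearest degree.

Leg 1 (176°, 7 km): east 7 sin 176° = 0.49, north 7 cos 176° = -6.98
Leg 2 (061°, 38 km): east 38 sin 61° = 33.24, north 38 cos 61° = 18.42
Net displacement: 33.72 east, 11.44 north. Direction back to start is (-33.72, -11.44): bearing = atan2(-33.72, -11.44) mod 360° = 251.26° ≈ 251°.

251°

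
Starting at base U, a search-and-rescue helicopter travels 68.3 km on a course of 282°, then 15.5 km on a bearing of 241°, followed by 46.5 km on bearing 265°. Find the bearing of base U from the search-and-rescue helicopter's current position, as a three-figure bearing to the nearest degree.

Leg 1 (282°, 68.3 km): east 68.3 sin 282° = -66.81, north 68.3 cos 282° = 14.20
Leg 2 (241°, 15.5 km): east 15.5 sin 241° = -13.56, north 15.5 cos 241° = -7.51
Leg 3 (265°, 46.5 km): east 46.5 sin 265° = -46.32, north 46.5 cos 265° = -4.05
Net displacement: -126.69 east, 2.63 north. Direction back to start is (126.69, -2.63): bearing = atan2(126.69, -2.63) mod 360° = 91.19° ≈ 091°.

091°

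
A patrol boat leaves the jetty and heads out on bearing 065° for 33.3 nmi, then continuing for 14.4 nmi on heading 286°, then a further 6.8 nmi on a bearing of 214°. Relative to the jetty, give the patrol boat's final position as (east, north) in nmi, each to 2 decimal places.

Leg 1 (065°, 33.3 nmi): east 33.3 sin 65° = 30.18, north 33.3 cos 65° = 14.07
Leg 2 (286°, 14.4 nmi): east 14.4 sin 286° = -13.84, north 14.4 cos 286° = 3.97
Leg 3 (214°, 6.8 nmi): east 6.8 sin 214° = -3.80, north 6.8 cos 214° = -5.64
Summing: 12.54 nmi east, 12.40 nmi north → (12.54, 12.40).

(12.54, 12.40)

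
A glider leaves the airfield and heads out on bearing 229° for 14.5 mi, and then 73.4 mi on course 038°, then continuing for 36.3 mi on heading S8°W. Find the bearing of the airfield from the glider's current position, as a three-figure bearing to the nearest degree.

247°

Leg 1 (229°, 14.5 mi): east 14.5 sin 229° = -10.94, north 14.5 cos 229° = -9.51
Leg 2 (038°, 73.4 mi): east 73.4 sin 38° = 45.19, north 73.4 cos 38° = 57.84
Leg 3 (S8°W, 36.3 mi): east 36.3 sin 188° = -5.05, north 36.3 cos 188° = -35.95
Net displacement: 29.19 east, 12.38 north. Direction back to start is (-29.19, -12.38): bearing = atan2(-29.19, -12.38) mod 360° = 247.02° ≈ 247°.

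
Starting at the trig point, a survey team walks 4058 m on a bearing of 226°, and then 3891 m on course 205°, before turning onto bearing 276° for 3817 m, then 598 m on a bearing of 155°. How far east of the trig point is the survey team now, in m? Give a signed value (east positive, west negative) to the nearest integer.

-8107 m

Leg 1 (226°, 4058 m): east 4058 sin 226° = -2919.08, north 4058 cos 226° = -2818.92
Leg 2 (205°, 3891 m): east 3891 sin 205° = -1644.41, north 3891 cos 205° = -3526.44
Leg 3 (276°, 3817 m): east 3817 sin 276° = -3796.09, north 3817 cos 276° = 398.99
Leg 4 (155°, 598 m): east 598 sin 155° = 252.73, north 598 cos 155° = -541.97
Net east component: -8106.85 m.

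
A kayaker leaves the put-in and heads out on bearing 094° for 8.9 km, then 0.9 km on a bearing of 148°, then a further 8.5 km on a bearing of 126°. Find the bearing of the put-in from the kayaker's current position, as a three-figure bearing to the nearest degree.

291°

Leg 1 (094°, 8.9 km): east 8.9 sin 94° = 8.88, north 8.9 cos 94° = -0.62
Leg 2 (148°, 0.9 km): east 0.9 sin 148° = 0.48, north 0.9 cos 148° = -0.76
Leg 3 (126°, 8.5 km): east 8.5 sin 126° = 6.88, north 8.5 cos 126° = -5.00
Net displacement: 16.23 east, -6.38 north. Direction back to start is (-16.23, 6.38): bearing = atan2(-16.23, 6.38) mod 360° = 291.46° ≈ 291°.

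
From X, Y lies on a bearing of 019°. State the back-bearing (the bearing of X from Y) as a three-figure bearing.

199°

Back-bearing = 019° + 180° = 199°.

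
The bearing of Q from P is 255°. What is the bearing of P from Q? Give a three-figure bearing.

Back-bearing = 255° − 180° = 075°.

075°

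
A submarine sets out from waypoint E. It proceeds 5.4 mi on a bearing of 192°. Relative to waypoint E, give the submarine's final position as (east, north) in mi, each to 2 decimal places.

Leg 1 (192°, 5.4 mi): east 5.4 sin 192° = -1.12, north 5.4 cos 192° = -5.28
Summing: -1.12 mi east, -5.28 mi north → (-1.12, -5.28).

(-1.12, -5.28)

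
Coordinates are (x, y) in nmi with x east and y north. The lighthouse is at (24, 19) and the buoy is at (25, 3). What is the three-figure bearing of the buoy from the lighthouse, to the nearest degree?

176°

Δeast = 25 − 24 = 1.00; Δnorth = 3 − 19 = -16.00.
Bearing = atan2(Δeast, Δnorth) mod 360° = 176.42° ≈ 176°.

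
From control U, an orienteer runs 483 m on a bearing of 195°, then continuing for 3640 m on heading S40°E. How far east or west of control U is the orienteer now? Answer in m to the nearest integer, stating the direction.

Leg 1 (195°, 483 m): east 483 sin 195° = -125.01, north 483 cos 195° = -466.54
Leg 2 (S40°E, 3640 m): east 3640 sin 140° = 2339.75, north 3640 cos 140° = -2788.40
Net east component: 2214.74 m.

2215 m east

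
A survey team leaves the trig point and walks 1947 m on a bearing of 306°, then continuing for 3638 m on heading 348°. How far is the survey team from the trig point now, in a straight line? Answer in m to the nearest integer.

5249 m

Leg 1 (306°, 1947 m): east 1947 sin 306° = -1575.16, north 1947 cos 306° = 1144.42
Leg 2 (348°, 3638 m): east 3638 sin 348° = -756.38, north 3638 cos 348° = 3558.50
Net: -2331.54 east, 4702.92 north. Distance = √((-2331.54)² + (4702.92)²) = 5249.145 m.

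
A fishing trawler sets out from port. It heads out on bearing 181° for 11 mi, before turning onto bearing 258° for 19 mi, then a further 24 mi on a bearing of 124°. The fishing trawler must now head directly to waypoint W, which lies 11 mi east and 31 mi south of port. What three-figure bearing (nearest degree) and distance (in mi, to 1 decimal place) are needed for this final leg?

Leg 1 (181°, 11 mi): east 11 sin 181° = -0.19, north 11 cos 181° = -11.00
Leg 2 (258°, 19 mi): east 19 sin 258° = -18.58, north 19 cos 258° = -3.95
Leg 3 (124°, 24 mi): east 24 sin 124° = 19.90, north 24 cos 124° = -13.42
Current position: (1.12, -28.37). Target: (11, -31). Remaining: Δeast = 9.88, Δnorth = -2.63.
Bearing = atan2(9.88, -2.63) mod 360° = 104.91°; distance = √((9.88)² + (-2.63)²) = 10.224 mi.

105°, 10.2 mi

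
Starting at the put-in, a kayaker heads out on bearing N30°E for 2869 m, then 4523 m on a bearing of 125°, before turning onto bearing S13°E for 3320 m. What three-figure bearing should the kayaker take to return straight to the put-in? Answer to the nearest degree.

Leg 1 (N30°E, 2869 m): east 2869 sin 30° = 1434.50, north 2869 cos 30° = 2484.63
Leg 2 (125°, 4523 m): east 4523 sin 125° = 3705.02, north 4523 cos 125° = -2594.29
Leg 3 (S13°E, 3320 m): east 3320 sin 167° = 746.84, north 3320 cos 167° = -3234.91
Net displacement: 5886.36 east, -3344.57 north. Direction back to start is (-5886.36, 3344.57): bearing = atan2(-5886.36, 3344.57) mod 360° = 299.60° ≈ 300°.

300°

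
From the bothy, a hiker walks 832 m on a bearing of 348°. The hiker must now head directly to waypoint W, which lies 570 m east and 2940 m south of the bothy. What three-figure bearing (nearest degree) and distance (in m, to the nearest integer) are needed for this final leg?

Leg 1 (348°, 832 m): east 832 sin 348° = -172.98, north 832 cos 348° = 813.82
Current position: (-172.98, 813.82). Target: (570, -2940). Remaining: Δeast = 742.98, Δnorth = -3753.82.
Bearing = atan2(742.98, -3753.82) mod 360° = 168.80°; distance = √((742.98)² + (-3753.82)²) = 3826.641 m.

169°, 3827 m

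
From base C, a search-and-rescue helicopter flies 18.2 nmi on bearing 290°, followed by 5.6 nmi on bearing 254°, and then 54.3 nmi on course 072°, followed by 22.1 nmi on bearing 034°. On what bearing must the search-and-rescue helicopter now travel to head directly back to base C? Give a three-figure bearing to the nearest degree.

226°

Leg 1 (290°, 18.2 nmi): east 18.2 sin 290° = -17.10, north 18.2 cos 290° = 6.22
Leg 2 (254°, 5.6 nmi): east 5.6 sin 254° = -5.38, north 5.6 cos 254° = -1.54
Leg 3 (072°, 54.3 nmi): east 54.3 sin 72° = 51.64, north 54.3 cos 72° = 16.78
Leg 4 (034°, 22.1 nmi): east 22.1 sin 34° = 12.36, north 22.1 cos 34° = 18.32
Net displacement: 41.52 east, 39.78 north. Direction back to start is (-41.52, -39.78): bearing = atan2(-41.52, -39.78) mod 360° = 226.22° ≈ 226°.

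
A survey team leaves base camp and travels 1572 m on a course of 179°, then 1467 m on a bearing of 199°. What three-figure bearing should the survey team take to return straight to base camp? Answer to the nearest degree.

009°

Leg 1 (179°, 1572 m): east 1572 sin 179° = 27.44, north 1572 cos 179° = -1571.76
Leg 2 (199°, 1467 m): east 1467 sin 199° = -477.61, north 1467 cos 199° = -1387.08
Net displacement: -450.17 east, -2958.84 north. Direction back to start is (450.17, 2958.84): bearing = atan2(450.17, 2958.84) mod 360° = 8.65° ≈ 009°.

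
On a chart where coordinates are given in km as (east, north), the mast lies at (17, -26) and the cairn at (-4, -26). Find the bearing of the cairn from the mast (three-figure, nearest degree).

270°

Δeast = -4 − 17 = -21.00; Δnorth = -26 − -26 = 0.00.
Bearing = atan2(Δeast, Δnorth) mod 360° = 270.00° ≈ 270°.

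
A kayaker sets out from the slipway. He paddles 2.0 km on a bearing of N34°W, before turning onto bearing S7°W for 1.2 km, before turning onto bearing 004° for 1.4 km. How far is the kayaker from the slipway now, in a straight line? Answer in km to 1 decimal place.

Leg 1 (N34°W, 2.0 km): east 2.0 sin 326° = -1.12, north 2.0 cos 326° = 1.66
Leg 2 (S7°W, 1.2 km): east 1.2 sin 187° = -0.15, north 1.2 cos 187° = -1.19
Leg 3 (004°, 1.4 km): east 1.4 sin 4° = 0.10, north 1.4 cos 4° = 1.40
Net: -1.17 east, 1.86 north. Distance = √((-1.17)² + (1.86)²) = 2.199 km.

2.2 km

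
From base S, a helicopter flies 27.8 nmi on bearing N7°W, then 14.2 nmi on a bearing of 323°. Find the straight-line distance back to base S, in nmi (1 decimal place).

Leg 1 (N7°W, 27.8 nmi): east 27.8 sin 353° = -3.39, north 27.8 cos 353° = 27.59
Leg 2 (323°, 14.2 nmi): east 14.2 sin 323° = -8.55, north 14.2 cos 323° = 11.34
Net: -11.93 east, 38.93 north. Distance = √((-11.93)² + (38.93)²) = 40.721 nmi.

40.7 nmi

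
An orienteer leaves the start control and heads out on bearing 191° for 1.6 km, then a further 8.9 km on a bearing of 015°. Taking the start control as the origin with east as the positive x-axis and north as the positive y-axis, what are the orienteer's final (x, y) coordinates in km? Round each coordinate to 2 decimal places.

(2.00, 7.03)

Leg 1 (191°, 1.6 km): east 1.6 sin 191° = -0.31, north 1.6 cos 191° = -1.57
Leg 2 (015°, 8.9 km): east 8.9 sin 15° = 2.30, north 8.9 cos 15° = 8.60
Summing: 2.00 km east, 7.03 km north → (2.00, 7.03).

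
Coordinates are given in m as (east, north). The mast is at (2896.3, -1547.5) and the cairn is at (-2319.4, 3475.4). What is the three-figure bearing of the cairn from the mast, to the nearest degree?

Δeast = -2319.4 − 2896.3 = -5215.70; Δnorth = 3475.4 − -1547.5 = 5022.90.
Bearing = atan2(Δeast, Δnorth) mod 360° = 313.92° ≈ 314°.

314°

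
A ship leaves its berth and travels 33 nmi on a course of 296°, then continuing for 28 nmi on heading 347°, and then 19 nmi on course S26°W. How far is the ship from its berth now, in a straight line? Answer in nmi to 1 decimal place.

50.7 nmi

Leg 1 (296°, 33 nmi): east 33 sin 296° = -29.66, north 33 cos 296° = 14.47
Leg 2 (347°, 28 nmi): east 28 sin 347° = -6.30, north 28 cos 347° = 27.28
Leg 3 (S26°W, 19 nmi): east 19 sin 206° = -8.33, north 19 cos 206° = -17.08
Net: -44.29 east, 24.67 north. Distance = √((-44.29)² + (24.67)²) = 50.696 nmi.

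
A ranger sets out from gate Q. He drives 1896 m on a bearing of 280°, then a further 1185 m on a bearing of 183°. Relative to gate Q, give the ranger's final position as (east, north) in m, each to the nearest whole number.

Leg 1 (280°, 1896 m): east 1896 sin 280° = -1867.20, north 1896 cos 280° = 329.24
Leg 2 (183°, 1185 m): east 1185 sin 183° = -62.02, north 1185 cos 183° = -1183.38
Summing: -1929.21 m east, -854.14 m north → (-1929, -854).

(-1929, -854)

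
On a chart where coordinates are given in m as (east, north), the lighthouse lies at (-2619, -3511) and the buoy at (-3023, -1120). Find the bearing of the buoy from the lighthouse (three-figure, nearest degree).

Δeast = -3023 − -2619 = -404.00; Δnorth = -1120 − -3511 = 2391.00.
Bearing = atan2(Δeast, Δnorth) mod 360° = 350.41° ≈ 350°.

350°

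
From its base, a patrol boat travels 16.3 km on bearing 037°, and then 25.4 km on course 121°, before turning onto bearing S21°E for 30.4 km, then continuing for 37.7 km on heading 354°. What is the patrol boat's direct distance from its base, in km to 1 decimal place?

39.6 km

Leg 1 (037°, 16.3 km): east 16.3 sin 37° = 9.81, north 16.3 cos 37° = 13.02
Leg 2 (121°, 25.4 km): east 25.4 sin 121° = 21.77, north 25.4 cos 121° = -13.08
Leg 3 (S21°E, 30.4 km): east 30.4 sin 159° = 10.89, north 30.4 cos 159° = -28.38
Leg 4 (354°, 37.7 km): east 37.7 sin 354° = -3.94, north 37.7 cos 354° = 37.49
Net: 38.54 east, 9.05 north. Distance = √((38.54)² + (9.05)²) = 39.583 km.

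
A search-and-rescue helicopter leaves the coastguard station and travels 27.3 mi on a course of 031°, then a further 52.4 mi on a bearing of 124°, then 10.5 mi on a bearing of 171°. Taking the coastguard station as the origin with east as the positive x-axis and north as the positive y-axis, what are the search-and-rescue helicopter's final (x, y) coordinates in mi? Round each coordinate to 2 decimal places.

Leg 1 (031°, 27.3 mi): east 27.3 sin 31° = 14.06, north 27.3 cos 31° = 23.40
Leg 2 (124°, 52.4 mi): east 52.4 sin 124° = 43.44, north 52.4 cos 124° = -29.30
Leg 3 (171°, 10.5 mi): east 10.5 sin 171° = 1.64, north 10.5 cos 171° = -10.37
Summing: 59.14 mi east, -16.27 mi north → (59.14, -16.27).

(59.14, -16.27)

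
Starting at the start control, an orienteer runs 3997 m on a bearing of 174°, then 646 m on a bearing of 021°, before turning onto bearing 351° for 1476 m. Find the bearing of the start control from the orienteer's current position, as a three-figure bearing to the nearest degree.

Leg 1 (174°, 3997 m): east 3997 sin 174° = 417.80, north 3997 cos 174° = -3975.10
Leg 2 (021°, 646 m): east 646 sin 21° = 231.51, north 646 cos 21° = 603.09
Leg 3 (351°, 1476 m): east 1476 sin 351° = -230.90, north 1476 cos 351° = 1457.83
Net displacement: 418.41 east, -1914.18 north. Direction back to start is (-418.41, 1914.18): bearing = atan2(-418.41, 1914.18) mod 360° = 347.67° ≈ 348°.

348°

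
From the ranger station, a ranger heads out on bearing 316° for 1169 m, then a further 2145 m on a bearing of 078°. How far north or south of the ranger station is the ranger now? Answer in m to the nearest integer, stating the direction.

1287 m north

Leg 1 (316°, 1169 m): east 1169 sin 316° = -812.06, north 1169 cos 316° = 840.91
Leg 2 (078°, 2145 m): east 2145 sin 78° = 2098.13, north 2145 cos 78° = 445.97
Net north component: 1286.88 m.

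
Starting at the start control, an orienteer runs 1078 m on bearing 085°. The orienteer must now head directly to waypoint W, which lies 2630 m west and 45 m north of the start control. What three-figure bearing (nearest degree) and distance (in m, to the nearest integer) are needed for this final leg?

269°, 3704 m

Leg 1 (085°, 1078 m): east 1078 sin 85° = 1073.90, north 1078 cos 85° = 93.95
Current position: (1073.90, 93.95). Target: (-2630, 45). Remaining: Δeast = -3703.90, Δnorth = -48.95.
Bearing = atan2(-3703.90, -48.95) mod 360° = 269.24°; distance = √((-3703.90)² + (-48.95)²) = 3704.221 m.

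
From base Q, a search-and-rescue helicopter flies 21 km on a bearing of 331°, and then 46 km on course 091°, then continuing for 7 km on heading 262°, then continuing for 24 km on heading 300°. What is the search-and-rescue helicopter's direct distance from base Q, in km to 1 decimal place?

29.7 km

Leg 1 (331°, 21 km): east 21 sin 331° = -10.18, north 21 cos 331° = 18.37
Leg 2 (091°, 46 km): east 46 sin 91° = 45.99, north 46 cos 91° = -0.80
Leg 3 (262°, 7 km): east 7 sin 262° = -6.93, north 7 cos 262° = -0.97
Leg 4 (300°, 24 km): east 24 sin 300° = -20.78, north 24 cos 300° = 12.00
Net: 8.10 east, 28.59 north. Distance = √((8.10)² + (28.59)²) = 29.714 km.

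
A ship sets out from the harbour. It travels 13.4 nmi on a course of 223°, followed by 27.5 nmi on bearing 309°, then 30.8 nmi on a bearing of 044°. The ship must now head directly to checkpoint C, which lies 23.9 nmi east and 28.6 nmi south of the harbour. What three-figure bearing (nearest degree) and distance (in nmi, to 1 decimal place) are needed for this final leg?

150°, 67.0 nmi

Leg 1 (223°, 13.4 nmi): east 13.4 sin 223° = -9.14, north 13.4 cos 223° = -9.80
Leg 2 (309°, 27.5 nmi): east 27.5 sin 309° = -21.37, north 27.5 cos 309° = 17.31
Leg 3 (044°, 30.8 nmi): east 30.8 sin 44° = 21.40, north 30.8 cos 44° = 22.16
Current position: (-9.11, 29.66). Target: (23.9, -28.6). Remaining: Δeast = 33.01, Δnorth = -58.26.
Bearing = atan2(33.01, -58.26) mod 360° = 150.46°; distance = √((33.01)² + (-58.26)²) = 66.966 nmi.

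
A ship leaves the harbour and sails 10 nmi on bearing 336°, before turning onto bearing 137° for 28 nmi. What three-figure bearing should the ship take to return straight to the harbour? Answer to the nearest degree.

Leg 1 (336°, 10 nmi): east 10 sin 336° = -4.07, north 10 cos 336° = 9.14
Leg 2 (137°, 28 nmi): east 28 sin 137° = 19.10, north 28 cos 137° = -20.48
Net displacement: 15.03 east, -11.34 north. Direction back to start is (-15.03, 11.34): bearing = atan2(-15.03, 11.34) mod 360° = 307.04° ≈ 307°.

307°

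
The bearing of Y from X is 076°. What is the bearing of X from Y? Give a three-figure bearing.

Back-bearing = 076° + 180° = 256°.

256°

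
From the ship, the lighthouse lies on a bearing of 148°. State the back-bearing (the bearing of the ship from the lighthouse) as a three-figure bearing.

328°

Back-bearing = 148° + 180° = 328°.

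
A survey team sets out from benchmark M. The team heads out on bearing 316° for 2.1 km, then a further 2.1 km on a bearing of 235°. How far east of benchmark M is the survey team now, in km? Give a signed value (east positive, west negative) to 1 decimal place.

Leg 1 (316°, 2.1 km): east 2.1 sin 316° = -1.46, north 2.1 cos 316° = 1.51
Leg 2 (235°, 2.1 km): east 2.1 sin 235° = -1.72, north 2.1 cos 235° = -1.20
Net east component: -3.18 km.

-3.2 km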